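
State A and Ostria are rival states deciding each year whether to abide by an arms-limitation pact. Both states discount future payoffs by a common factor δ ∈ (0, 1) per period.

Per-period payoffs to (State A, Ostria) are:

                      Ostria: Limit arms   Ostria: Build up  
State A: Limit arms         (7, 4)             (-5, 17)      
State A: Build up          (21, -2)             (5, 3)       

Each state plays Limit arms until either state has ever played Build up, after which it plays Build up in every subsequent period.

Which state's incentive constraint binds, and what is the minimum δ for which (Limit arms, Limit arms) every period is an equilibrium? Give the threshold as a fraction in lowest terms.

Ostria; δ ≥ 13/14

State A's threshold: (21−7)/(21−5) = 7/8.
Ostria's threshold: (17−4)/(17−3) = 13/14.
7/8 < 13/14, so Ostria binds and δ* = 13/14.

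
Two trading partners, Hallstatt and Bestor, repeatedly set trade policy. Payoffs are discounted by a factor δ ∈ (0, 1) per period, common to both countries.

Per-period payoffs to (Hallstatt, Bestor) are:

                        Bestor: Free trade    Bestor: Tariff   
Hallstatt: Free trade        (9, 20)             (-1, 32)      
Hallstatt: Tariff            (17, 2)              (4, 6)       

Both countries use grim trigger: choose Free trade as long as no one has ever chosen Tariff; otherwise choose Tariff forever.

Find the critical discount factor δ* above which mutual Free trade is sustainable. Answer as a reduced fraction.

Hallstatt: cooperation gives 9 each period; deviation gives 17 once then 4 forever.
  9/(1−δ) ≥ 17 + 4δ/(1−δ) ⇒ δ ≥ 8/13.
Bestor: cooperation gives 20 each period; deviation gives 32 once then 6 forever.
  δ ≥ 12/26 = 6/13.
Both must hold, so the binding constraint is Hallstatt's: δ ≥ 8/13.

8/13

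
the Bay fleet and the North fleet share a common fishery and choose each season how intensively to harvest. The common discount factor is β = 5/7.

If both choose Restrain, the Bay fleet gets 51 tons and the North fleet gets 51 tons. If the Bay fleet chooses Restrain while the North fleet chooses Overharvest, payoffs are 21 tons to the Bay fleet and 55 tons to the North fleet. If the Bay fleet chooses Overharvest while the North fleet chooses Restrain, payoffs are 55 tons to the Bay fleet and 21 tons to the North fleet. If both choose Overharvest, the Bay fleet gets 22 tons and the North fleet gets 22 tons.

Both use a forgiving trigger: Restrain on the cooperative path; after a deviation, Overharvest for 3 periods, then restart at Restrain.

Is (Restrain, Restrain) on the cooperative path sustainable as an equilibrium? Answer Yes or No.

Comparing payoff streams over the 4 periods until play realigns: cooperate → 51(1+β+…+β^3); deviate → 55 + 22(β+…+β^3).
Cooperation is sustained iff (51−22)(β+…+β^3) ≥ 55−51.
β+…+β^3 = 5/7·(1−(5/7)^3)/(1−5/7) = 1.5889, and (55−51)/(51−22) = 0.1379.
1.5889 ≥ 0.1379, so cooperation is sustainable.

Yes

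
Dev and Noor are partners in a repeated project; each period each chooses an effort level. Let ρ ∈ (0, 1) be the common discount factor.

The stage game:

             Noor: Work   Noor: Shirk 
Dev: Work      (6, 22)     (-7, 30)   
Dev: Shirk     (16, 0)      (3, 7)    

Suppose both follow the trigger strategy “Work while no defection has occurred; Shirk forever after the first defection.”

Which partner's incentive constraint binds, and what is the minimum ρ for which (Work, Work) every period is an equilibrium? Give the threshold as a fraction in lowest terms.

For Dev: deviation gain 16−6 = 10, per-period punishment loss 6−3 = 3. IC gives ρ ≥ 10/13.
For Noor: gain 8, loss 15 per period, so ρ ≥ 8/23.
The tighter constraint is Dev's, so cooperation needs ρ ≥ 10/13.

Dev; ρ ≥ 10/13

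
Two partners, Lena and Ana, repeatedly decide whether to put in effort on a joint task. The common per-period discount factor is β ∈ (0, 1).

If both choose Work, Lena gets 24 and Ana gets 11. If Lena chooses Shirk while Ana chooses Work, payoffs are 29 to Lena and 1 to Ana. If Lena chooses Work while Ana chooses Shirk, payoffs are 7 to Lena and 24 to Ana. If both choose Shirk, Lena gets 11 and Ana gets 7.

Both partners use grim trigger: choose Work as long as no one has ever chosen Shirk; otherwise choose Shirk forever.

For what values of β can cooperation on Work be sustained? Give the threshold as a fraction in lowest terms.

13/17

Lena: cooperation gives 24 each period; deviation gives 29 once then 11 forever.
  24/(1−β) ≥ 29 + 11β/(1−β) ⇒ β ≥ 5/18.
Ana: cooperation gives 11 each period; deviation gives 24 once then 7 forever.
  β ≥ 13/17.
Both must hold, so the binding constraint is Ana's: β ≥ 13/17.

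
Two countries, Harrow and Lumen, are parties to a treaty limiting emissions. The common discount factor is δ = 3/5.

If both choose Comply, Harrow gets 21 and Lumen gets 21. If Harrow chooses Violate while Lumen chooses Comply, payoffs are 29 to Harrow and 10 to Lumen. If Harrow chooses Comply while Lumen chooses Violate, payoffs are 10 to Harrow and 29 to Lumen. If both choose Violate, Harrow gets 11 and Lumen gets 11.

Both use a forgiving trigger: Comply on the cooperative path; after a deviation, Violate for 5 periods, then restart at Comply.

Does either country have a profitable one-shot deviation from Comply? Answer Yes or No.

IC: δ+…+δ^5 ≥ (29−21)/(21−11) = 4/5.
At δ = 3/5: partial sum = 1.3834 ≥ 0.8000. Cooperation sustainable.

No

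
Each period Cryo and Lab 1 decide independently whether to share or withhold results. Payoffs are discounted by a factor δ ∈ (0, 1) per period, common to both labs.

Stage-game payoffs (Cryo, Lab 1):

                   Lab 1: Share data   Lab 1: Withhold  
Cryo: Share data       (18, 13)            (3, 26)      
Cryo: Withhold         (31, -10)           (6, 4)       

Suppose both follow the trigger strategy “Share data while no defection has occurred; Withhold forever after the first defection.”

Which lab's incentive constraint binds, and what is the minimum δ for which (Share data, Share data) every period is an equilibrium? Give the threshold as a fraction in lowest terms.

Cryo: cooperation gives 18 each period; deviation gives 31 once then 6 forever.
  18/(1−δ) ≥ 31 + 6δ/(1−δ) ⇒ δ ≥ 13/25.
Lab 1: cooperation gives 13 each period; deviation gives 26 once then 4 forever.
  δ ≥ 13/22.
Both must hold, so the binding constraint is Lab 1's: δ ≥ 13/22.

Lab 1; δ ≥ 13/22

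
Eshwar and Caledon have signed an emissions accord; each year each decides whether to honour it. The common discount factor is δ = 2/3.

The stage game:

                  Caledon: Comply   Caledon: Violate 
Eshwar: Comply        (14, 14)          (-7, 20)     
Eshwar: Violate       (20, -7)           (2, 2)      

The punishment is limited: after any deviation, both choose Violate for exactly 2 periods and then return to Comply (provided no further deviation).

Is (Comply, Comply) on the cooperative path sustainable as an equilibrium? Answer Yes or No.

A one-shot deviation gives 20 now, then 2 for 2 periods, then back to 14.
Gain from deviating: (20−14) today; loss: (14−2) in each of the next 2 periods.
No-deviation condition: (14−2)(δ+…+δ^2) ≥ 20−14, i.e. δ+…+δ^2 ≥ 1/2.
At δ = 2/3: δ+…+δ^2 = 1.1111 ≥ 0.5000.
So cooperation is sustainable.

Yes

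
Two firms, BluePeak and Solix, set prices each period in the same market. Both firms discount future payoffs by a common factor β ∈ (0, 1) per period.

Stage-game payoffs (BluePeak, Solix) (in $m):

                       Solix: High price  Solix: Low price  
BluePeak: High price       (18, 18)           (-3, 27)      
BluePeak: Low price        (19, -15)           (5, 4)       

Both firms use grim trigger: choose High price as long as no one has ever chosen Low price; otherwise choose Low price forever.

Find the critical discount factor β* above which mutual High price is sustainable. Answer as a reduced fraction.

9/23

For BluePeak: deviation gain 19−18 = 1, per-period punishment loss 18−5 = 13. IC gives β ≥ 1/14.
For Solix: gain 9, loss 14 per period, so β ≥ 9/23.
The tighter constraint is Solix's, so cooperation needs β ≥ 9/23.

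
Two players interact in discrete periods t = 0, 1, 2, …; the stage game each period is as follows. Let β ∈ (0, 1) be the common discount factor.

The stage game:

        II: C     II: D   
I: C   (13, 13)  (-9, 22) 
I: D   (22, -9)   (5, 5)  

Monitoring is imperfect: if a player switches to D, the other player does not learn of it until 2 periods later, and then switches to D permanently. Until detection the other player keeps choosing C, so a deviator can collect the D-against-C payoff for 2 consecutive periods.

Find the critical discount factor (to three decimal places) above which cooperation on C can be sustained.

Deviating for the 2 undetected periods gains 22−13 = 9 per period over cooperation, then loses 13−5 = 8 per period forever once punishment starts.
Gain: 9(1 + β + … + β^1); loss: 8·β^2/(1−β).
No profitable deviation ⇔ 9(1−β^2) ≤ 8·β^2, i.e. β^2 ≥ 9/(9+8) = 9/17.
Hence β ≥ (9/17)^(1/2) ≈ 0.728.

0.728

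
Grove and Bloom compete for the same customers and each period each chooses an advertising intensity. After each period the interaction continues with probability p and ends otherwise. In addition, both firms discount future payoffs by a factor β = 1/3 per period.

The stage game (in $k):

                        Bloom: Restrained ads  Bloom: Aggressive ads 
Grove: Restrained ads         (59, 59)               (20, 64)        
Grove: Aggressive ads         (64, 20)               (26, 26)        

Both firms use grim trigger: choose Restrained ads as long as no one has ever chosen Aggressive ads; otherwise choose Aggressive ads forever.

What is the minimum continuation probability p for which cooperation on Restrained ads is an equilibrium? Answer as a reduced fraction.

Expected continuation weight on next period's payoff is β·p = 1/3·p, which plays the role of the discount factor.
Cooperation requires 1/3·p ≥ (64−59)/(64−26) = 5/38, hence p ≥ 15/38.

15/38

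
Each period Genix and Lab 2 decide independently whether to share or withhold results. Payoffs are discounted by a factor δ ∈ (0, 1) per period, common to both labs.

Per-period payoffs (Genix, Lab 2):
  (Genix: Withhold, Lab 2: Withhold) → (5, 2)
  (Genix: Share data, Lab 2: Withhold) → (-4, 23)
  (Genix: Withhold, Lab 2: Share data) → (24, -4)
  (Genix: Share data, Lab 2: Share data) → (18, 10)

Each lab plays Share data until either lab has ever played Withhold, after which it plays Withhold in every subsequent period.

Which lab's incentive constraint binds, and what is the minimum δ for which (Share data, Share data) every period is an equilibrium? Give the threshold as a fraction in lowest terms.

Genix's threshold: (24−18)/(24−5) = 6/19.
Lab 2's threshold: (23−10)/(23−2) = 13/21.
6/19 < 13/21, so Lab 2 binds and δ* = 13/21.

Lab 2; δ ≥ 13/21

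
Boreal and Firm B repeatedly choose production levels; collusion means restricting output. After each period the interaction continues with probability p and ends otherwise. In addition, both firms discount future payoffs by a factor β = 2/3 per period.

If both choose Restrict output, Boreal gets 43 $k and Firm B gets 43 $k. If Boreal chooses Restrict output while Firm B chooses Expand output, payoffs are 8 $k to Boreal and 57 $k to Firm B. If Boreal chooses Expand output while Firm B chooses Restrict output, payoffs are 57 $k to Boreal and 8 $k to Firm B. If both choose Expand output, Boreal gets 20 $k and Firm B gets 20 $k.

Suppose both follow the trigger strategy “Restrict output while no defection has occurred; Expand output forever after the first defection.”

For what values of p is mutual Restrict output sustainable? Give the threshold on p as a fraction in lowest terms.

Expected continuation weight on next period's payoff is β·p = 2/3·p, which plays the role of the discount factor.
Cooperation requires 2/3·p ≥ (57−43)/(57−20) = 14/37, hence p ≥ 21/37.

21/37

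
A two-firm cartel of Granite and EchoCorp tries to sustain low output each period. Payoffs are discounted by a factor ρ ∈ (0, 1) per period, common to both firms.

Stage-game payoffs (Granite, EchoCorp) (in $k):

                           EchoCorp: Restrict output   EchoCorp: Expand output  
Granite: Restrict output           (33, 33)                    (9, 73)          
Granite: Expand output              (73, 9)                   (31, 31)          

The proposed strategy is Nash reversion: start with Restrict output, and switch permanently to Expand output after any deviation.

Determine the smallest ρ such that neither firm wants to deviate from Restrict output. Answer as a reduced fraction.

20/21

33/(1−ρ) ≥ 73 + 31ρ/(1−ρ)
33 ≥ 73 − 42ρ
ρ ≥ 40/42 = 20/21.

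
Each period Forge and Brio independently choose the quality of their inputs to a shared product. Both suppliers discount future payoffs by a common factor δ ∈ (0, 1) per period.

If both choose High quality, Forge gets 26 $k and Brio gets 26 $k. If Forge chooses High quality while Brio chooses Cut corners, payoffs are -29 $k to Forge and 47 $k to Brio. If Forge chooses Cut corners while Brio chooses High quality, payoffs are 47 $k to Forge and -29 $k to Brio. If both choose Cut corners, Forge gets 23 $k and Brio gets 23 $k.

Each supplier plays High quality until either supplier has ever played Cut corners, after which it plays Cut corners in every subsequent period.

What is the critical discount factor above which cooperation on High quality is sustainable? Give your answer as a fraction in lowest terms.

26/(1−δ) ≥ 47 + 23δ/(1−δ)
26 ≥ 47 − 24δ
δ ≥ 21/24 = 7/8.

7/8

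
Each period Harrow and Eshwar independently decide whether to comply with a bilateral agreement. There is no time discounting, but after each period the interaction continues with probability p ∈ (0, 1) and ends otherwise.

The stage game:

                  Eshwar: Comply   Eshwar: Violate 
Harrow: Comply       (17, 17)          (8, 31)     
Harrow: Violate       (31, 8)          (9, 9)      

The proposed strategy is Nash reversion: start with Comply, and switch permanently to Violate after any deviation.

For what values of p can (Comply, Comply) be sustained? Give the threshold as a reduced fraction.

7/11

Expected cooperation value is 17 + p·17 + p²·17 + … = 17/(1−p); deviation gives 31 + p·9/(1−p).
17 ≥ 31(1−p) + 9p ⇒ 22p ≥ 14 ⇒ p ≥ 14/22 = 7/11.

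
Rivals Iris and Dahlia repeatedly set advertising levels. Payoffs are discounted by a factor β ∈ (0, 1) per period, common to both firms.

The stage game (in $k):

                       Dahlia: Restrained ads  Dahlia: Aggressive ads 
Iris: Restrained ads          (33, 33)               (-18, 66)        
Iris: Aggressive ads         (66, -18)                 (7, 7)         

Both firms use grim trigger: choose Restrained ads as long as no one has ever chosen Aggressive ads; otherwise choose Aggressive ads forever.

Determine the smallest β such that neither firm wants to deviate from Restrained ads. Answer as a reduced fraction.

Cooperation forever yields 33 each period: 33/(1−β).
Deviating yields 66 once, then 7 forever: 66 + 7β/(1−β).
No profitable deviation requires 33/(1−β) ≥ 66 + 7β/(1−β).
Multiplying by (1−β): 33 ≥ 66(1−β) + 7β = 66 − 59β.
So 59β ≥ 33, i.e. β ≥ 33/59.

33/59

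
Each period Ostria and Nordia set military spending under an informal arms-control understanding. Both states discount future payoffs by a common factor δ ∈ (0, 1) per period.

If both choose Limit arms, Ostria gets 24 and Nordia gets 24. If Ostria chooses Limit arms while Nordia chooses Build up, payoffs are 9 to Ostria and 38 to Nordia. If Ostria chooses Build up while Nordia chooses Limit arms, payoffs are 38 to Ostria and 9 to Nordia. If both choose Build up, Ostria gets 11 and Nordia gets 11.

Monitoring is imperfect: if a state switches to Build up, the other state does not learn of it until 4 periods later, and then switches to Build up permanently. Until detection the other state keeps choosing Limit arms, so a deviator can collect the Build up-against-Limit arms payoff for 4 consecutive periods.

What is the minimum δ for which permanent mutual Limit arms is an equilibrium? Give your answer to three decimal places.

0.849

Deviating for the 4 undetected periods gains 38−24 = 14 per period over cooperation, then loses 24−11 = 13 per period forever once punishment starts.
Gain: 14(1 + δ + … + δ^3); loss: 13·δ^4/(1−δ).
No profitable deviation ⇔ 14(1−δ^4) ≤ 13·δ^4, i.e. δ^4 ≥ 14/(14+13) = 14/27.
Hence δ ≥ (14/27)^(1/4) ≈ 0.849.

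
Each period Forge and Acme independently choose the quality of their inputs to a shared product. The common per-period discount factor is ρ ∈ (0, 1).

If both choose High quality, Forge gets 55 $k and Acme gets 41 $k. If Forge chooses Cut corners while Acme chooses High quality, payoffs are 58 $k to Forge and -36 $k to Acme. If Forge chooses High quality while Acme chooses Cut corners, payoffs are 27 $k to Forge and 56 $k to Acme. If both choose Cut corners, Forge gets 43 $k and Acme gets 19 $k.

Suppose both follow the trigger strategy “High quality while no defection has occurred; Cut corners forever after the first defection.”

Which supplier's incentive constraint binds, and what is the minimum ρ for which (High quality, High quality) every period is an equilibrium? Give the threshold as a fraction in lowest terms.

Acme; ρ ≥ 15/37

Forge: cooperation gives 55 each period; deviation gives 58 once then 43 forever.
  55/(1−ρ) ≥ 58 + 43ρ/(1−ρ) ⇒ ρ ≥ 3/15 = 1/5.
Acme: cooperation gives 41 each period; deviation gives 56 once then 19 forever.
  ρ ≥ 15/37.
Both must hold, so the binding constraint is Acme's: ρ ≥ 15/37.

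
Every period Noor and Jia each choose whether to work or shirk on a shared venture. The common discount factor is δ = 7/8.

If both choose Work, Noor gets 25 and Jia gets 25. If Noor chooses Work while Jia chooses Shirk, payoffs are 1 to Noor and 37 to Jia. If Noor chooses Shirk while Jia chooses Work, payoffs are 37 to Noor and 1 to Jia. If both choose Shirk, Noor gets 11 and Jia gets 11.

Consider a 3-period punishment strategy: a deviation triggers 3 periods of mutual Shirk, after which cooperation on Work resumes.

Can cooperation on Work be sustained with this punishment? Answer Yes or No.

A one-shot deviation gives 37 now, then 11 for 3 periods, then back to 25.
Gain from deviating: (37−25) today; loss: (25−11) in each of the next 3 periods.
No-deviation condition: (25−11)(δ+…+δ^3) ≥ 37−25, i.e. δ+…+δ^3 ≥ 6/7.
At δ = 7/8: δ+…+δ^3 = 2.3105 ≥ 0.8571.
So cooperation is sustainable.

Yes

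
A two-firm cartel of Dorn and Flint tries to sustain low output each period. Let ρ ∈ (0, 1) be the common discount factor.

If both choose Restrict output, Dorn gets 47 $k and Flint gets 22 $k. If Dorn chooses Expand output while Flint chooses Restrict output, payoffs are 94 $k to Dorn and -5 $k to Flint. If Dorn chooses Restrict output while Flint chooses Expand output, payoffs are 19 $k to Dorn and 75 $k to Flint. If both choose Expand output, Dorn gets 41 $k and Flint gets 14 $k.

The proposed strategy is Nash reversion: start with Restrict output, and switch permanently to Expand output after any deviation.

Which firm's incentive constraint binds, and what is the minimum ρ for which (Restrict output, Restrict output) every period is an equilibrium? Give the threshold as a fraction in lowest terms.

Dorn's threshold: (94−47)/(94−41) = 47/53.
Flint's threshold: (75−22)/(75−14) = 53/61.
47/53 > 53/61, so Dorn binds and ρ* = 47/53.

Dorn; ρ ≥ 47/53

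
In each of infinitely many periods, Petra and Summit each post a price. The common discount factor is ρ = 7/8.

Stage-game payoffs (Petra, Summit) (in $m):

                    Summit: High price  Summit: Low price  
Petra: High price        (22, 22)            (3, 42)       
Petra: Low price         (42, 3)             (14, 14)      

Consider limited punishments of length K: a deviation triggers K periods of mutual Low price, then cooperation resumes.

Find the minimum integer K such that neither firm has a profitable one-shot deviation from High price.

4

Need Σ_{k=1}^{K} ρ^k ≥ (42−22)/(22−14) = 2.5000 at ρ = 7/8.
At K = 3 the sum is 2.3105 < 2.5000; at K = 4 it is 2.8967 ≥ 2.5000.
So the minimum punishment length is K = 4.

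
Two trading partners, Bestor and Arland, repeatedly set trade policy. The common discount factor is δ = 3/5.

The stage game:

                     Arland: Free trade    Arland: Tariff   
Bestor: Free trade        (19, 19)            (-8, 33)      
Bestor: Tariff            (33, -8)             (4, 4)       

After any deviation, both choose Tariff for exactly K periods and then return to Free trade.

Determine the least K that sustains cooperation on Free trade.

2

IC: δ(1−δ^K)/(1−δ) ≥ (33−19)/(19−4) = 14/15.
With δ = 3/5: need 1 − δ^K ≥ 14/15·(1−3/5)/(3/5), i.e. δ^K ≤ 0.3778.
Since (3/5)^1 = 0.6000 and (3/5)^2 = 0.3600, the smallest such K is 2.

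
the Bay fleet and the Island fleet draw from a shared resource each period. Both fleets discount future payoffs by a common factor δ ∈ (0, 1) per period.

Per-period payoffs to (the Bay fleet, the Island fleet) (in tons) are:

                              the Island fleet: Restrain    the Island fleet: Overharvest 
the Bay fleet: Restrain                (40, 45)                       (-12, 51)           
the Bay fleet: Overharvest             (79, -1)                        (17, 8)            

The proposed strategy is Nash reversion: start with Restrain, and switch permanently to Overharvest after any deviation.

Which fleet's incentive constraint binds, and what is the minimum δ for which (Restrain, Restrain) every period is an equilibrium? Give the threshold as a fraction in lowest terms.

the Bay fleet; δ ≥ 39/62

the Bay fleet's threshold: (79−40)/(79−17) = 39/62.
the Island fleet's threshold: (51−45)/(51−8) = 6/43.
39/62 > 6/43, so the Bay fleet binds and δ* = 39/62.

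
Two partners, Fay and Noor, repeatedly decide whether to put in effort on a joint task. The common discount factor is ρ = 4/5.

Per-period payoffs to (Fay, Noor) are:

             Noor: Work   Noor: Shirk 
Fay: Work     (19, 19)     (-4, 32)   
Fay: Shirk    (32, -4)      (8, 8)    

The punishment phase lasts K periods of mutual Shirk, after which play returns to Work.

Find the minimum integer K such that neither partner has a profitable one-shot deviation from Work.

2

IC: ρ(1−ρ^K)/(1−ρ) ≥ (32−19)/(19−8) = 13/11.
With ρ = 4/5: need 1 − ρ^K ≥ 13/11·(1−4/5)/(4/5), i.e. ρ^K ≤ 0.7045.
Since (4/5)^1 = 0.8000 and (4/5)^2 = 0.6400, the smallest such K is 2.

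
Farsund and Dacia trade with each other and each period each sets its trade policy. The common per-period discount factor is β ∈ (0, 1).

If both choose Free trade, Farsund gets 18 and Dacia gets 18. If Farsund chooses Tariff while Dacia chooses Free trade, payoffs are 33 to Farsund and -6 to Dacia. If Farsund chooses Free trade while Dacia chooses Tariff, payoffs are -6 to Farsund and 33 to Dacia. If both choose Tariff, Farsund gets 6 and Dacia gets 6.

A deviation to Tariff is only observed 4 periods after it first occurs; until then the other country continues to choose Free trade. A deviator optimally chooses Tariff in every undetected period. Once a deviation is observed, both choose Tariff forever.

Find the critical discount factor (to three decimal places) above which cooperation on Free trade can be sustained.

0.863

The best deviation is to choose Tariff for all 4 undetected periods, earning 33 each, then 6 forever once detected.
Deviation value: 33(1−β^4)/(1−β) + 6β^4/(1−β); cooperation value: 18/(1−β).
IC: 18 ≥ 33(1−β^4) + 6β^4 = 33 − 27β^4.
So β^4 ≥ 15/27 = 5/9, giving β ≥ (5/9)^(1/4) ≈ 0.863.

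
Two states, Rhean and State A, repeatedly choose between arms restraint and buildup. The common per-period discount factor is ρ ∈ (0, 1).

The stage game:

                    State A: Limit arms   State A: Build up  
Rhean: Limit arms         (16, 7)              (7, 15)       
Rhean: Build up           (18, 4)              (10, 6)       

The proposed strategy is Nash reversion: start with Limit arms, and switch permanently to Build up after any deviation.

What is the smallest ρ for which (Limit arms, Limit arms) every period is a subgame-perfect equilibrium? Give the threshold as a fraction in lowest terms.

For Rhean: deviation gain 18−16 = 2, per-period punishment loss 16−10 = 6. IC gives ρ ≥ 2/8 = 1/4.
For State A: gain 8, loss 1 per period, so ρ ≥ 8/9.
The tighter constraint is State A's, so cooperation needs ρ ≥ 8/9.

8/9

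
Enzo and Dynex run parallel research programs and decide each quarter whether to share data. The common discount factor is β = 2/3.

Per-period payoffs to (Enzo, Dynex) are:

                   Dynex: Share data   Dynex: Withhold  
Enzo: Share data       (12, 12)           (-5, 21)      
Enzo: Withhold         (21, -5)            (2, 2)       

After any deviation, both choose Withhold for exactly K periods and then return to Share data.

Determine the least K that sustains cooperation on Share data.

IC: β(1−β^K)/(1−β) ≥ (21−12)/(12−2) = 9/10.
With β = 2/3: need 1 − β^K ≥ 9/10·(1−2/3)/(2/3), i.e. β^K ≤ 0.5500.
Since (2/3)^1 = 0.6667 and (2/3)^2 = 0.4444, the smallest such K is 2.

2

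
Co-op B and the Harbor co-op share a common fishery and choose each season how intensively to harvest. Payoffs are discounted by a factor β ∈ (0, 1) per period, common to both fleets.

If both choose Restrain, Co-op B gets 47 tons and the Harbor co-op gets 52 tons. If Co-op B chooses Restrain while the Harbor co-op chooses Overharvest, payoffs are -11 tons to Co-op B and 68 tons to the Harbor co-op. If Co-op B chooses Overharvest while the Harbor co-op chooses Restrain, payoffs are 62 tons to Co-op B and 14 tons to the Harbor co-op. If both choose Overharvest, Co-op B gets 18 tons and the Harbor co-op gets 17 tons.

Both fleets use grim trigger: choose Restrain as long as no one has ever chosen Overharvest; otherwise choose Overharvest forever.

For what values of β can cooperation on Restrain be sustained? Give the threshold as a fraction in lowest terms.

For Co-op B: deviation gain 62−47 = 15, per-period punishment loss 47−18 = 29. IC gives β ≥ 15/44.
For the Harbor co-op: gain 16, loss 35 per period, so β ≥ 16/51.
The tighter constraint is Co-op B's, so cooperation needs β ≥ 15/44.

15/44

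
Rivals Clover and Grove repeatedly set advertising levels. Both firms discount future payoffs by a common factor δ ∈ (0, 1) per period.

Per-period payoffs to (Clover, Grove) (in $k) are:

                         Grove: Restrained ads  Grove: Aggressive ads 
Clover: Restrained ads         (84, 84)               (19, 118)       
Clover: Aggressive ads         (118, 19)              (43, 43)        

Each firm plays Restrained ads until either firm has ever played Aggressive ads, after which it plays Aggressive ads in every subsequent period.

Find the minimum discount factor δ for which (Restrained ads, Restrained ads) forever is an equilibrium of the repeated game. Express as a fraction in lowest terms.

34/75

Cooperation forever yields 84 each period: 84/(1−δ).
Deviating yields 118 once, then 43 forever: 118 + 43δ/(1−δ).
No profitable deviation requires 84/(1−δ) ≥ 118 + 43δ/(1−δ).
Multiplying by (1−δ): 84 ≥ 118(1−δ) + 43δ = 118 − 75δ.
So 75δ ≥ 34, i.e. δ ≥ 34/75.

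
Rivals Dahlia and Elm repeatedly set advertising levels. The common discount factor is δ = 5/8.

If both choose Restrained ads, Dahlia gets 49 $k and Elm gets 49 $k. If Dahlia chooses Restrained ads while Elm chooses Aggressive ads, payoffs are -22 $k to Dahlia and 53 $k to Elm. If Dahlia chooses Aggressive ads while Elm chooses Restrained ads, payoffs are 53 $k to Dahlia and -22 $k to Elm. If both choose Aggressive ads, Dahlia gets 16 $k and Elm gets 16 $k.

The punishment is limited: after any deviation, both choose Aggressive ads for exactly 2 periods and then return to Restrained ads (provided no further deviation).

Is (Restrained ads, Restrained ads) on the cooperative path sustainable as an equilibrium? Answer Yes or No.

Yes

Comparing payoff streams over the 3 periods until play realigns: cooperate → 49(1+δ+…+δ^2); deviate → 53 + 16(δ+…+δ^2).
Cooperation is sustained iff (49−16)(δ+…+δ^2) ≥ 53−49.
δ+…+δ^2 = 5/8·(1−(5/8)^2)/(1−5/8) = 1.0156, and (53−49)/(49−16) = 0.1212.
1.0156 ≥ 0.1212, so cooperation is sustainable.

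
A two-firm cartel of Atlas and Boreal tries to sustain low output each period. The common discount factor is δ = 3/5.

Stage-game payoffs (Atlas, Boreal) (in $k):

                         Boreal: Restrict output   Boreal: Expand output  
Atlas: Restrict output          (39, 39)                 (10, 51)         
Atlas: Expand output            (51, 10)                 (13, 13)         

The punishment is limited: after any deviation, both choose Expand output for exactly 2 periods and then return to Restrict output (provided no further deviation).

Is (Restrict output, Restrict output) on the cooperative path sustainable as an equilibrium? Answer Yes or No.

Yes

IC: δ+…+δ^2 ≥ (51−39)/(39−13) = 6/13.
At δ = 3/5: partial sum = 0.9600 ≥ 0.4615. Cooperation sustainable.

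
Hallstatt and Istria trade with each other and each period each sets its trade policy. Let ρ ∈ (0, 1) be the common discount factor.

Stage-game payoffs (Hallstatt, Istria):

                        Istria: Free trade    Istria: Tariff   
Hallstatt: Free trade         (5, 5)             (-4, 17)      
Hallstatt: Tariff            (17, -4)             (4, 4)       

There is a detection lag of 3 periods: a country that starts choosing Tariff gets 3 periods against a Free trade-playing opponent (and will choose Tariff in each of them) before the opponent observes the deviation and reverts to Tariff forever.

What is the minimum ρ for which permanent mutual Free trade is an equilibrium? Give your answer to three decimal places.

0.974

Deviating for the 3 undetected periods gains 17−5 = 12 per period over cooperation, then loses 5−4 = 1 per period forever once punishment starts.
Gain: 12(1 + ρ + … + ρ^2); loss: 1·ρ^3/(1−ρ).
No profitable deviation ⇔ 12(1−ρ^3) ≤ 1·ρ^3, i.e. ρ^3 ≥ 12/(12+1) = 12/13.
Hence ρ ≥ (12/13)^(1/3) ≈ 0.974.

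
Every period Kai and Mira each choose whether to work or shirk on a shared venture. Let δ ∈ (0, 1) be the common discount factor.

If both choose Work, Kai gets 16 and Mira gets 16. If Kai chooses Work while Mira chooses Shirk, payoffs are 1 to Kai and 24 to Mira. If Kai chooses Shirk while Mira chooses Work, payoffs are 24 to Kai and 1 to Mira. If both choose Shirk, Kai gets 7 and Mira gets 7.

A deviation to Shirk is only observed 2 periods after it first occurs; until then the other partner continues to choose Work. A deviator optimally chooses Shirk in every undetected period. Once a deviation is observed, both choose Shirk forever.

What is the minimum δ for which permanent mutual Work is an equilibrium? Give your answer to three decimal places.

0.686

The best deviation is to choose Shirk for all 2 undetected periods, earning 24 each, then 7 forever once detected.
Deviation value: 24(1−δ^2)/(1−δ) + 7δ^2/(1−δ); cooperation value: 16/(1−δ).
IC: 16 ≥ 24(1−δ^2) + 7δ^2 = 24 − 17δ^2.
So δ^2 ≥ 8/17, giving δ ≥ (8/17)^(1/2) ≈ 0.686.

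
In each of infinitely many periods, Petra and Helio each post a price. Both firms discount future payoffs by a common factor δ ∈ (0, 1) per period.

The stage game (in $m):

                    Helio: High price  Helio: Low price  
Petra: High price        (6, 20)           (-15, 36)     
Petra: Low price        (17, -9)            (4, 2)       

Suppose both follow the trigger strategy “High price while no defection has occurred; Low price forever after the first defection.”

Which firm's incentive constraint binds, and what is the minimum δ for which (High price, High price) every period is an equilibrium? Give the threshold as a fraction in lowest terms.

Petra; δ ≥ 11/13

Petra's threshold: (17−6)/(17−4) = 11/13.
Helio's threshold: (36−20)/(36−2) = 8/17.
11/13 > 8/17, so Petra binds and δ* = 11/13.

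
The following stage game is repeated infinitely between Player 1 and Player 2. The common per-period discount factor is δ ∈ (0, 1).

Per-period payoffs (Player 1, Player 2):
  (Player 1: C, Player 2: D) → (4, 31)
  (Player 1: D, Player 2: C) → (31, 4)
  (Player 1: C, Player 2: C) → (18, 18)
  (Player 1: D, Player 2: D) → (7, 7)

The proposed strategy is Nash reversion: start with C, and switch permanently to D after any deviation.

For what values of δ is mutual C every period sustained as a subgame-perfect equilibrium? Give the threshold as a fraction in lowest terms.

18/(1−δ) ≥ 31 + 7δ/(1−δ)
18 ≥ 31 − 24δ
δ ≥ 13/24.

13/24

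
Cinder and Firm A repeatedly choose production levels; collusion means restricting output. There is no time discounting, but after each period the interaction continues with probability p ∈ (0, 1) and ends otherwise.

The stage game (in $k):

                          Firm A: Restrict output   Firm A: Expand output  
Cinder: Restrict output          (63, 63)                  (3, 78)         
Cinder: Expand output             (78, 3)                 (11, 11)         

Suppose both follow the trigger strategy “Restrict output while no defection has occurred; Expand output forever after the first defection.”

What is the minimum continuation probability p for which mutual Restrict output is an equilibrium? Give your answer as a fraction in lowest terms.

Expected cooperation value is 63 + p·63 + p²·63 + … = 63/(1−p); deviation gives 78 + p·11/(1−p).
63 ≥ 78(1−p) + 11p ⇒ 67p ≥ 15 ⇒ p ≥ 15/67.

15/67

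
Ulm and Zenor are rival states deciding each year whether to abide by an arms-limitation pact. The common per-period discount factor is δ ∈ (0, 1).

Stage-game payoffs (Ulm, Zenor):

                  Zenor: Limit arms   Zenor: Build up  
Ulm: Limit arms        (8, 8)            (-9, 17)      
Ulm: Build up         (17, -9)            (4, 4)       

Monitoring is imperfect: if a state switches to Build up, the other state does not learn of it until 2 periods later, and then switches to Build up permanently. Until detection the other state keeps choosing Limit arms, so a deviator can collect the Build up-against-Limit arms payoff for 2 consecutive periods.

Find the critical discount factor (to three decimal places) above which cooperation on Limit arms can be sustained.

0.832

A deviator earns 17 for 2 periods, then 4 forever; cooperating earns 8 forever. Multiplying the IC by (1−δ):
8 ≥ 17(1−δ^2) + 4δ^2, so 13·δ^2 ≥ 9 and δ^2 ≥ 9/13.
δ ≥ (9/13)^(1/2) ≈ 0.832.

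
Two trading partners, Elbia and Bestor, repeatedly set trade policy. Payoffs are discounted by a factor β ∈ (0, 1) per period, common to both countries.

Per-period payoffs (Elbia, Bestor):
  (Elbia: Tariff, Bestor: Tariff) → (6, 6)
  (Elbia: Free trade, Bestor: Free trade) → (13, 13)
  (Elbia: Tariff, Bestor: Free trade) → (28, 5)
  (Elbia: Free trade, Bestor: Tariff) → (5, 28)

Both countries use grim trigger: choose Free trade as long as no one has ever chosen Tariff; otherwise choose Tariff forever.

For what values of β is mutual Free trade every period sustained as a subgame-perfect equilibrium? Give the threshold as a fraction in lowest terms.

15/22

One-period gain from deviating is 28 − 13 = 15. The loss is 13 − 6 = 7 in every subsequent period, with present value 7·β/(1−β).
Deviation is unprofitable when 7·β/(1−β) ≥ 15, i.e. β/(1−β) ≥ 15/7.
Equivalently β ≥ 15/(15+7) = 15/22.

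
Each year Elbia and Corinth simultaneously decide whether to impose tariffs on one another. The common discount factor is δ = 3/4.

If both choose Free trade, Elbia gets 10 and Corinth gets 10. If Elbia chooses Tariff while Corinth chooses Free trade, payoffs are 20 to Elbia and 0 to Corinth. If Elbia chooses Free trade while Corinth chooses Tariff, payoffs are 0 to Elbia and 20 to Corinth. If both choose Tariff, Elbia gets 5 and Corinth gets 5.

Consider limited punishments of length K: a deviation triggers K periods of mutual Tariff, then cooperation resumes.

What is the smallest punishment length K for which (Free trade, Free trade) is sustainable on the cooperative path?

IC: δ(1−δ^K)/(1−δ) ≥ (20−10)/(10−5) = 2.
With δ = 3/4: need 1 − δ^K ≥ 2·(1−3/4)/(3/4), i.e. δ^K ≤ 0.3333.
Since (3/4)^3 = 0.4219 and (3/4)^4 = 0.3164, the smallest such K is 4.

4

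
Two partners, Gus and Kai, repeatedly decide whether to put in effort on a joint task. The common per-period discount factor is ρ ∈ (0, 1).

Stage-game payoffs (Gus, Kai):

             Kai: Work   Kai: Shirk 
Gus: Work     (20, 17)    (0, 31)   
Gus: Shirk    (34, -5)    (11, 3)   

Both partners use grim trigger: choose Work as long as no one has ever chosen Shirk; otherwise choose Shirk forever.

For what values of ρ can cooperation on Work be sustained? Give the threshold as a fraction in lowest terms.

14/23

Gus's threshold: (34−20)/(34−11) = 14/23.
Kai's threshold: (31−17)/(31−3) = 1/2.
14/23 > 1/2, so Gus binds and ρ* = 14/23.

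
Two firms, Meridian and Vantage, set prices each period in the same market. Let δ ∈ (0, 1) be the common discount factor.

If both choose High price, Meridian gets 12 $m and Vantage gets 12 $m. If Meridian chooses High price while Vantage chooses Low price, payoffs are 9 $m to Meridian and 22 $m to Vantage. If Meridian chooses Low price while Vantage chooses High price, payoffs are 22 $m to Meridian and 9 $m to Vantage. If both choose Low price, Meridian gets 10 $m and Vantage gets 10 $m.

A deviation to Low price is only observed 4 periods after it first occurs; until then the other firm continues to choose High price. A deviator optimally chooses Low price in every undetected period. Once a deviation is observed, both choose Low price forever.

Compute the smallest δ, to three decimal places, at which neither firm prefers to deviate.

Deviating for the 4 undetected periods gains 22−12 = 10 per period over cooperation, then loses 12−10 = 2 per period forever once punishment starts.
Gain: 10(1 + δ + … + δ^3); loss: 2·δ^4/(1−δ).
No profitable deviation ⇔ 10(1−δ^4) ≤ 2·δ^4, i.e. δ^4 ≥ 10/(10+2) = 5/6.
Hence δ ≥ (5/6)^(1/4) ≈ 0.955.

0.955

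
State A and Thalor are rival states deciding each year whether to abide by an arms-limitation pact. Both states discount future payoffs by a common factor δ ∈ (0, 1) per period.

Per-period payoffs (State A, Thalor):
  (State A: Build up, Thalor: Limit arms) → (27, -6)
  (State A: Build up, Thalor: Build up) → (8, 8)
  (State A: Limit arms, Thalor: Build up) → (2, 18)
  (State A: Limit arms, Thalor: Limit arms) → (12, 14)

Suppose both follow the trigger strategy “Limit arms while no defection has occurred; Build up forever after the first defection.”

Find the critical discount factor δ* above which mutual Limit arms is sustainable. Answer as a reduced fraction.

For State A: deviation gain 27−12 = 15, per-period punishment loss 12−8 = 4. IC gives δ ≥ 15/19.
For Thalor: gain 4, loss 6 per period, so δ ≥ 4/10 = 2/5.
The tighter constraint is State A's, so cooperation needs δ ≥ 15/19.

15/19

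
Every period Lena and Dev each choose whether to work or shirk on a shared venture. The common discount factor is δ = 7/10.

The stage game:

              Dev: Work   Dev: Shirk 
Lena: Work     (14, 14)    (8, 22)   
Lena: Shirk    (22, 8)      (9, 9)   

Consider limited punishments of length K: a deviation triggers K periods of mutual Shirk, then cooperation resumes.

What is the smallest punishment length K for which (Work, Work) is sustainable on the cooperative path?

4

No profitable deviation requires (14−9)(δ+…+δ^K) ≥ 22−14, i.e. δ+…+δ^K ≥ 8/5 ≈ 1.6000.
With δ = 7/10, the partial sums are K=1: 0.7000, K=2: 1.1900, K=3: 1.5330, K=4: 1.7731.
K = 4 is the first length at which the sum reaches 1.6000.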